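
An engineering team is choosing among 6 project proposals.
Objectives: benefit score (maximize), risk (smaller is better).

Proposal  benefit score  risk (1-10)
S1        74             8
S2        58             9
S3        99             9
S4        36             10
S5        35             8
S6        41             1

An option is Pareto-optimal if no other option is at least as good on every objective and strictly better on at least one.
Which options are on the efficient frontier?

S1: not dominated.
S2: dominated by S1 (benefit score 74≥58, risk 8≤9).
S3: not dominated (best benefit score).
S4: dominated by S1 (benefit score 74≥36, risk 8≤10).
S5: dominated by S1 (benefit score 74≥35, risk 8≤8).
S6: not dominated (best risk).

S1, S3, S6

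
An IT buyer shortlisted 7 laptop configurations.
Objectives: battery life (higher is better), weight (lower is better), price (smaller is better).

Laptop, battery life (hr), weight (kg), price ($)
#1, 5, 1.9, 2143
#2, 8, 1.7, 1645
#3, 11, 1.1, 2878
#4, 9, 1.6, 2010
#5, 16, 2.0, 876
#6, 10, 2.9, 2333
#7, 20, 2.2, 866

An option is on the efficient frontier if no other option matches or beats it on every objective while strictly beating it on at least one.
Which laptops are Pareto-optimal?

#2, #3, #4, #5, #7

#1: dominated by #2 (battery life 8≥5, weight 1.7≤1.9, price 1645≤2143).
#2: not dominated.
#3: not dominated (best weight).
#4: not dominated.
#5: not dominated.
#6: dominated by #5 (battery life 16≥10, weight 2.0≤2.9, price 876≤2333).
#7: not dominated (best battery life).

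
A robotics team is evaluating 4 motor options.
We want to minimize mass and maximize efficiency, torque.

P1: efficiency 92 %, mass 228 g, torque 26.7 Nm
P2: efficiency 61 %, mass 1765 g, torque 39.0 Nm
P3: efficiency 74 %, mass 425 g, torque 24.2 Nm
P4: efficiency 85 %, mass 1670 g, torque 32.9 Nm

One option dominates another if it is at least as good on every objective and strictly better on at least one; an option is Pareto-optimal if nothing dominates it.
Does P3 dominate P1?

No

P3 vs P1: P3 is worse on efficiency (74 vs 92), so it does not dominate P1.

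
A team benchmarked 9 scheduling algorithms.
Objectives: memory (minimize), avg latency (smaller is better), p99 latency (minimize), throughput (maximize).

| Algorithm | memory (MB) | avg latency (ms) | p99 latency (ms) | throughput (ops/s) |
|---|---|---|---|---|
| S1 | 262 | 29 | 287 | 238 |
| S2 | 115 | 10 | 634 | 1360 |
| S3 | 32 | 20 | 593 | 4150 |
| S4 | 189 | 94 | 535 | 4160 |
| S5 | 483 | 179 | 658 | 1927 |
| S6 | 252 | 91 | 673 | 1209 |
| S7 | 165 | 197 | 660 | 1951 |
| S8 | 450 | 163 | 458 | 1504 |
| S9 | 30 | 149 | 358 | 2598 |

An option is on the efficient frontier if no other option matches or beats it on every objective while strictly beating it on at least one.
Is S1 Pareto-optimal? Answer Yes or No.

Yes

S2: worse on p99 latency (634 vs 287).
S3: worse on p99 latency (593 vs 287).
S4: worse on avg latency (94 vs 29).
S5: worse on memory (483 vs 262).
S6: worse on avg latency (91 vs 29).
S7: worse on avg latency (197 vs 29).
S8: worse on memory (450 vs 262).
S9: worse on avg latency (149 vs 29).
No option is at least as good as S1 on every objective and strictly better on one.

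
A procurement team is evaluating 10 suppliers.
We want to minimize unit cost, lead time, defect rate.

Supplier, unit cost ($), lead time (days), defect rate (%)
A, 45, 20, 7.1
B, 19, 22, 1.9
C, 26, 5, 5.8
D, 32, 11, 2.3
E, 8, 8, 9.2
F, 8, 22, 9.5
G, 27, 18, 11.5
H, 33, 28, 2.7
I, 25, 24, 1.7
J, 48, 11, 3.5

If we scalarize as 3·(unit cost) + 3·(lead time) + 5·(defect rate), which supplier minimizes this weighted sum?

E

A: 3·45 + 3·20 + 5·7.1 = 230.5
B: 3·19 + 3·22 + 5·1.9 = 132.5
C: 3·26 + 3·5 + 5·5.8 = 122.0
D: 3·32 + 3·11 + 5·2.3 = 140.5
E: 3·8 + 3·8 + 5·9.2 = 94.0
F: 3·8 + 3·22 + 5·9.5 = 137.5
G: 3·27 + 3·18 + 5·11.5 = 192.5
H: 3·33 + 3·28 + 5·2.7 = 196.5
I: 3·25 + 3·24 + 5·1.7 = 155.5
J: 3·48 + 3·11 + 5·3.5 = 194.5
Lowest: E at 94.0.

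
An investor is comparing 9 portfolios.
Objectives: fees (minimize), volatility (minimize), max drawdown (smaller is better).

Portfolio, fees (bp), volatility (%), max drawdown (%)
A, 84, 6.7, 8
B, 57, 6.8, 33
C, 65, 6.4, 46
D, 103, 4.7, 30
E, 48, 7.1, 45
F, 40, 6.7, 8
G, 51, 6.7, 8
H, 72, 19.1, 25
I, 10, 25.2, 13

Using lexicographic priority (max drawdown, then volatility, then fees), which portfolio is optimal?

First minimize max drawdown: best is 8, kept {A, F, G}.
Then minimize volatility: best is 6.7, kept {A, F, G}.
Then minimize fees: best is 40, kept {F}.

F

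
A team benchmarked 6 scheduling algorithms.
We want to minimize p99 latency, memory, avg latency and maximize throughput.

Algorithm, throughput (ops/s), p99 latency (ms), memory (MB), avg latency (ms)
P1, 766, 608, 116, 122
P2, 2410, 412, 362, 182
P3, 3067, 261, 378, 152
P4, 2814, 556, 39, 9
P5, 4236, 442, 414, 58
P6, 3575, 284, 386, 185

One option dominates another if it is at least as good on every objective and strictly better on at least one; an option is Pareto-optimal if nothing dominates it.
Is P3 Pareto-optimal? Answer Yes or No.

P1: worse on throughput (766 vs 3067).
P2: worse on throughput (2410 vs 3067).
P4: worse on throughput (2814 vs 3067).
P5: worse on p99 latency (442 vs 261).
P6: worse on p99 latency (284 vs 261).
No option is at least as good as P3 on every objective and strictly better on one.

Yes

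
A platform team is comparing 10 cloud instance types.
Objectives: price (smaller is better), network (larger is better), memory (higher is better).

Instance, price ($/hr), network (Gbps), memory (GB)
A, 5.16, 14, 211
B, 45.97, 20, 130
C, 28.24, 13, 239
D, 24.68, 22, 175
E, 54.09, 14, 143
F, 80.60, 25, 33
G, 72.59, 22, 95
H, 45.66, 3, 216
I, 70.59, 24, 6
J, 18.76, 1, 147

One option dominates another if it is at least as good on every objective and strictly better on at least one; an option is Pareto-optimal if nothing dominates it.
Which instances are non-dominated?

A: not dominated (best price).
B: dominated by D (price 24.68≤45.97, network 22≥20, memory 175≥130).
C: not dominated (best memory).
D: not dominated.
E: dominated by A (price 5.16≤54.09, network 14≥14, memory 211≥143).
F: not dominated (best network).
G: dominated by D (price 24.68≤72.59, network 22≥22, memory 175≥95).
H: dominated by C (price 28.24≤45.66, network 13≥3, memory 239≥216).
I: not dominated.
J: dominated by A (price 5.16≤18.76, network 14≥1, memory 211≥147).

A, C, D, F, I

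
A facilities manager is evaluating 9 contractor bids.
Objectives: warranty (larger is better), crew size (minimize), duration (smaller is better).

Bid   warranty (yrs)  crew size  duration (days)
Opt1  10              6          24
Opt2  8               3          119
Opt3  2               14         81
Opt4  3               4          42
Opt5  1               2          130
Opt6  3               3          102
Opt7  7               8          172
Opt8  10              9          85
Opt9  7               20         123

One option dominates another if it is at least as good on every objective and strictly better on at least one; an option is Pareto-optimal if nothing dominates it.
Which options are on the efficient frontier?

Opt1, Opt2, Opt4, Opt5, Opt6

Opt1: not dominated (best duration).
Opt2: not dominated.
Opt3: dominated by Opt1 (warranty 10≥2, crew size 6≤14, duration 24≤81).
Opt4: not dominated.
Opt5: not dominated (best crew size).
Opt6: not dominated.
Opt7: dominated by Opt1 (warranty 10≥7, crew size 6≤8, duration 24≤172).
Opt8: dominated by Opt1 (warranty 10≥10, crew size 6≤9, duration 24≤85).
Opt9: dominated by Opt1 (warranty 10≥7, crew size 6≤20, duration 24≤123).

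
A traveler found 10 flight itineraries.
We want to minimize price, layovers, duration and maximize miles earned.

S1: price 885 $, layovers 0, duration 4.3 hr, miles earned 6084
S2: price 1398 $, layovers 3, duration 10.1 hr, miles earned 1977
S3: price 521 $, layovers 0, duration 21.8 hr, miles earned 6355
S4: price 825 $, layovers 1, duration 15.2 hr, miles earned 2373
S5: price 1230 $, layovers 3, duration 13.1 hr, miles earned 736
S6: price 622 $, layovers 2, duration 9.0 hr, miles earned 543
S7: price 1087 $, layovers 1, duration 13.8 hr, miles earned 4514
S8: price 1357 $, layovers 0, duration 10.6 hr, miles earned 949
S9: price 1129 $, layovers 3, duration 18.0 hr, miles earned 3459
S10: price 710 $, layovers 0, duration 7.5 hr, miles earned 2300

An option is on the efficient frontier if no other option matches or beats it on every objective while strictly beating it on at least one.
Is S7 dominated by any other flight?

S1 vs S7: price 885≤1087, layovers 0≤1, duration 4.3≤13.8, miles earned 6084≥4514 — S1 is at least as good on every objective and strictly better on at least one, so S1 dominates S7.

Yes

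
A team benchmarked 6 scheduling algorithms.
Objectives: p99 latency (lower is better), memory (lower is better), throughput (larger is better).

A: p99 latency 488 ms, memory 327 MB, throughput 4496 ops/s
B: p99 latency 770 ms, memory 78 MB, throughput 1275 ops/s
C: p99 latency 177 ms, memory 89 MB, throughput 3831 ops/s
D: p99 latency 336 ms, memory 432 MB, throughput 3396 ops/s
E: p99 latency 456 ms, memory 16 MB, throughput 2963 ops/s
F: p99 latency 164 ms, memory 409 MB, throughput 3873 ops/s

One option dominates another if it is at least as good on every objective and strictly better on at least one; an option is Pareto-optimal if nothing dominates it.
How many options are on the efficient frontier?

A: not dominated (best throughput).
B: dominated by E (p99 latency 456≤770, memory 16≤78, throughput 2963≥1275).
C: not dominated.
D: dominated by C (p99 latency 177≤336, memory 89≤432, throughput 3831≥3396).
E: not dominated (best memory).
F: not dominated (best p99 latency).
Pareto-optimal: A, C, E, F → 4.

4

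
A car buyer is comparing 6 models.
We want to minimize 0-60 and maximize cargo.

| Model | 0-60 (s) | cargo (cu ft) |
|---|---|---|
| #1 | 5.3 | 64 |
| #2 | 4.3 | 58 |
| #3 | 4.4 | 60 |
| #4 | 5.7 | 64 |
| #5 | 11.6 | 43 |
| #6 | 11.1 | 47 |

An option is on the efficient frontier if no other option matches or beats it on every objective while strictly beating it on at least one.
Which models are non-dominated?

#1: not dominated.
#2: not dominated (best 0-60).
#3: not dominated.
#4: dominated by #1 (0-60 5.3≤5.7, cargo 64≥64).
#5: dominated by #1 (0-60 5.3≤11.6, cargo 64≥43).
#6: dominated by #1 (0-60 5.3≤11.1, cargo 64≥47).

#1, #2, #3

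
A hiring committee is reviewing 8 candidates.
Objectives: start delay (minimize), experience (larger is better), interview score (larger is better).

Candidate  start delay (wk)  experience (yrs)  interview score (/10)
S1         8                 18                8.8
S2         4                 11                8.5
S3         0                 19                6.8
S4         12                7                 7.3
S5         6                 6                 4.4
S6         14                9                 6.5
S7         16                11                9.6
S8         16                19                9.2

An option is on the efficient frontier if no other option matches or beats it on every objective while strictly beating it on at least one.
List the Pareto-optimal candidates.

S1, S2, S3, S7, S8

S1: not dominated.
S2: not dominated.
S3: not dominated (best start delay).
S4: dominated by S1 (start delay 8≤12, experience 18≥7, interview score 8.8≥7.3).
S5: dominated by S2 (start delay 4≤6, experience 11≥6, interview score 8.5≥4.4).
S6: dominated by S1 (start delay 8≤14, experience 18≥9, interview score 8.8≥6.5).
S7: not dominated (best interview score).
S8: not dominated.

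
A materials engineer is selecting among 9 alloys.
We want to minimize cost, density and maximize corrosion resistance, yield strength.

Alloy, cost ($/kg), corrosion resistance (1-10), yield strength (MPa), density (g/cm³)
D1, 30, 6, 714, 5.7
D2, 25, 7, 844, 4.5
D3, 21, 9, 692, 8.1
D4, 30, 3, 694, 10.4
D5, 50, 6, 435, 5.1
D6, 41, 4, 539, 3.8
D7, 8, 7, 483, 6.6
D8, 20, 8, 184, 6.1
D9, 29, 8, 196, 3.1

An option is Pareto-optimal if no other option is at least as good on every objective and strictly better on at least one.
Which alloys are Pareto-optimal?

D1: dominated by D2 (cost 25≤30, corrosion resistance 7≥6, yield strength 844≥714, density 4.5≤5.7).
D2: not dominated (best yield strength).
D3: not dominated (best corrosion resistance).
D4: dominated by D1 (cost 30≤30, corrosion resistance 6≥3, yield strength 714≥694, density 5.7≤10.4).
D5: dominated by D2 (cost 25≤50, corrosion resistance 7≥6, yield strength 844≥435, density 4.5≤5.1).
D6: not dominated.
D7: not dominated (best cost).
D8: not dominated.
D9: not dominated (best density).

D2, D3, D6, D7, D8, D9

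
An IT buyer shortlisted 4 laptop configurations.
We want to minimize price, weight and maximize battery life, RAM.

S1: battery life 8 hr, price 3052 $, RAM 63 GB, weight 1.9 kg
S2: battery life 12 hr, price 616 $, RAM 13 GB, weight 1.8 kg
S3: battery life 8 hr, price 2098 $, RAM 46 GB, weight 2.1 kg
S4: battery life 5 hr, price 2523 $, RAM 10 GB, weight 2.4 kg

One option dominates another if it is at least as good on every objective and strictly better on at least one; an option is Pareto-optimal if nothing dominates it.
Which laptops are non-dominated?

S1: not dominated (best RAM).
S2: not dominated (best battery life).
S3: not dominated.
S4: dominated by S2 (battery life 12≥5, price 616≤2523, RAM 13≥10, weight 1.8≤2.4).

S1, S2, S3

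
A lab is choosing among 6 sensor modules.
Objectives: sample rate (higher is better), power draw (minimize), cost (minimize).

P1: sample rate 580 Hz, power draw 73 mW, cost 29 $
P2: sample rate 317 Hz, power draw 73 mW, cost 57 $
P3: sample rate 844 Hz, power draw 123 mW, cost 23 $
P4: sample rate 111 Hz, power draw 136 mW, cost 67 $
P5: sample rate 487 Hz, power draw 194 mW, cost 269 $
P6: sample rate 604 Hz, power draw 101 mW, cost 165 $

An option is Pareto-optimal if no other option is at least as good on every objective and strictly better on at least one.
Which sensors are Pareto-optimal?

P1, P3, P6

P1: not dominated.
P2: dominated by P1 (sample rate 580≥317, power draw 73≤73, cost 29≤57).
P3: not dominated (best sample rate).
P4: dominated by P1 (sample rate 580≥111, power draw 73≤136, cost 29≤67).
P5: dominated by P1 (sample rate 580≥487, power draw 73≤194, cost 29≤269).
P6: not dominated.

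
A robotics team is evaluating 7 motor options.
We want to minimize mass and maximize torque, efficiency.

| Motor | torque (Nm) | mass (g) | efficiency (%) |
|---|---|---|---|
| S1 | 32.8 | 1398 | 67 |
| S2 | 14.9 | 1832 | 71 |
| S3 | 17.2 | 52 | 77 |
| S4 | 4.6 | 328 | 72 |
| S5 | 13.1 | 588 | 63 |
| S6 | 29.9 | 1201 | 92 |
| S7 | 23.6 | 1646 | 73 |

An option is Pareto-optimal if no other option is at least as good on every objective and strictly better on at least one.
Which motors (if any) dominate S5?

S3: torque 17.2≥13.1, mass 52≤588, efficiency 77≥63 — dominates S5.
Others (S1, S2, S4, S6, S7) are each worse than S5 on at least one objective.

S3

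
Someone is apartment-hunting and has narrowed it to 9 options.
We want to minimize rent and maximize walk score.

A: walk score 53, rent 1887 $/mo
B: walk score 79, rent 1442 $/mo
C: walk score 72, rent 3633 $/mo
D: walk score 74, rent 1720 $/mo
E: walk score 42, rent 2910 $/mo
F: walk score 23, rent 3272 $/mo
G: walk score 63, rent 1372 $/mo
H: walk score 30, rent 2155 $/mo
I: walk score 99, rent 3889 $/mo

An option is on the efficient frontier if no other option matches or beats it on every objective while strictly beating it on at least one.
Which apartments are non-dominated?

B, G, I

A: dominated by B (walk score 79≥53, rent 1442≤1887).
B: not dominated.
C: dominated by B (walk score 79≥72, rent 1442≤3633).
D: dominated by B (walk score 79≥74, rent 1442≤1720).
E: dominated by A (walk score 53≥42, rent 1887≤2910).
F: dominated by A (walk score 53≥23, rent 1887≤3272).
G: not dominated (best rent).
H: dominated by A (walk score 53≥30, rent 1887≤2155).
I: not dominated (best walk score).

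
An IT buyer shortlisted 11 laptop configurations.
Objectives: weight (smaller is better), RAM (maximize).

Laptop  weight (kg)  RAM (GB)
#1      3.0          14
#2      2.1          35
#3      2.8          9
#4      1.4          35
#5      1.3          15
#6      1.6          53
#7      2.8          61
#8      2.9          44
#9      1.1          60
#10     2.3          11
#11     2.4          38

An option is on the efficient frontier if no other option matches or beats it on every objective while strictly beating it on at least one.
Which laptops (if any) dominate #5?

#9: weight 1.1≤1.3, RAM 60≥15 — dominates #5.
Others (#1, #2, #3, #4, #6, #7, #8, #10, #11) are each worse than #5 on at least one objective.

#9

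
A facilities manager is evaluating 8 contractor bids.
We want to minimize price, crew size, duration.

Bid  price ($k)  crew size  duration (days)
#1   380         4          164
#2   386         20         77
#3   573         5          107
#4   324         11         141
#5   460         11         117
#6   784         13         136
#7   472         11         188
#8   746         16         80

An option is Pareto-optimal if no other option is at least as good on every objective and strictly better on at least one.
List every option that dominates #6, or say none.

#3: price 573≤784, crew size 5≤13, duration 107≤136 — dominates #6.
#5: price 460≤784, crew size 11≤13, duration 117≤136 — dominates #6.
Others (#1, #2, #4, #7, #8) are each worse than #6 on at least one objective.

#3, #5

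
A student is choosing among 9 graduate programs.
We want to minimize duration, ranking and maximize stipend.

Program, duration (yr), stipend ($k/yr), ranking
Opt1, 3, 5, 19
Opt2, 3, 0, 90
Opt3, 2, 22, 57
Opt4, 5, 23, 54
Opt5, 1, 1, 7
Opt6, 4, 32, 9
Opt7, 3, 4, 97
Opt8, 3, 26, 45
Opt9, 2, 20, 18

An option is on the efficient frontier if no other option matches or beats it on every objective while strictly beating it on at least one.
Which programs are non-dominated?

Opt3, Opt5, Opt6, Opt8, Opt9

Opt1: dominated by Opt9 (duration 2≤3, stipend 20≥5, ranking 18≤19).
Opt2: dominated by Opt1 (duration 3≤3, stipend 5≥0, ranking 19≤90).
Opt3: not dominated.
Opt4: dominated by Opt6 (duration 4≤5, stipend 32≥23, ranking 9≤54).
Opt5: not dominated (best duration).
Opt6: not dominated (best stipend).
Opt7: dominated by Opt1 (duration 3≤3, stipend 5≥4, ranking 19≤97).
Opt8: not dominated.
Opt9: not dominated.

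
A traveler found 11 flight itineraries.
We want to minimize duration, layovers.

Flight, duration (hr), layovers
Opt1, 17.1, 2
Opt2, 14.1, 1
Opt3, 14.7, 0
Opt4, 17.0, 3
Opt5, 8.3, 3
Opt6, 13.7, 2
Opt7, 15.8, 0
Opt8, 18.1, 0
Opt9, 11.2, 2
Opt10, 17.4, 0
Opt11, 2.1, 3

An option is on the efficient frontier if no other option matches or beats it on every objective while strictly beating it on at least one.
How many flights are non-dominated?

Opt1: dominated by Opt2 (duration 14.1≤17.1, layovers 1≤2).
Opt2: not dominated.
Opt3: not dominated.
Opt4: dominated by Opt2 (duration 14.1≤17.0, layovers 1≤3).
Opt5: dominated by Opt11 (duration 2.1≤8.3, layovers 3≤3).
Opt6: dominated by Opt9 (duration 11.2≤13.7, layovers 2≤2).
Opt7: dominated by Opt3 (duration 14.7≤15.8, layovers 0≤0).
Opt8: dominated by Opt3 (duration 14.7≤18.1, layovers 0≤0).
Opt9: not dominated.
Opt10: dominated by Opt3 (duration 14.7≤17.4, layovers 0≤0).
Opt11: not dominated (best duration).
Pareto-optimal: Opt2, Opt3, Opt9, Opt11 → 4.

4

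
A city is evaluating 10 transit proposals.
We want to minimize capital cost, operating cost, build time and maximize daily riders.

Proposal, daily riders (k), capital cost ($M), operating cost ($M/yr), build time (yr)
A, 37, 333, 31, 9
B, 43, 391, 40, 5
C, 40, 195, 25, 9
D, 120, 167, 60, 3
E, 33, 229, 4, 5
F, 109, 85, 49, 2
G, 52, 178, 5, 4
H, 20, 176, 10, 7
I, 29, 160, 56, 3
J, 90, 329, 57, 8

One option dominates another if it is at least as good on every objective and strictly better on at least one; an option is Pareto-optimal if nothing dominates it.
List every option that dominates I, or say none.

F

F: daily riders 109≥29, capital cost 85≤160, operating cost 49≤56, build time 2≤3 — dominates I.
Others (A, B, C, D, E, G, H, J) are each worse than I on at least one objective.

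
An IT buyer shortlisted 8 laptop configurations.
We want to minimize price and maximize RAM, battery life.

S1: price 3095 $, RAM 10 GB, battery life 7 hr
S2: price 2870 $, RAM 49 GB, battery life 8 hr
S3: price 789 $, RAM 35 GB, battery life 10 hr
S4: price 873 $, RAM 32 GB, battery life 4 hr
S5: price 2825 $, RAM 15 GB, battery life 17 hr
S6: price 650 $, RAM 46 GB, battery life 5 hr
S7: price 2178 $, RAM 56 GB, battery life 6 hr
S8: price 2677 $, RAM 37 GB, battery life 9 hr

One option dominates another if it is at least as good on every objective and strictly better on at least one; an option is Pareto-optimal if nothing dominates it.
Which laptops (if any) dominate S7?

S1: worse on price (3095 vs 2178).
S2: worse on price (2870 vs 2178).
S3: worse on RAM (35 vs 56).
S4: worse on RAM (32 vs 56).
S5: worse on price (2825 vs 2178).
S6: worse on RAM (46 vs 56).
S8: worse on price (2677 vs 2178).
No option dominates S7.

none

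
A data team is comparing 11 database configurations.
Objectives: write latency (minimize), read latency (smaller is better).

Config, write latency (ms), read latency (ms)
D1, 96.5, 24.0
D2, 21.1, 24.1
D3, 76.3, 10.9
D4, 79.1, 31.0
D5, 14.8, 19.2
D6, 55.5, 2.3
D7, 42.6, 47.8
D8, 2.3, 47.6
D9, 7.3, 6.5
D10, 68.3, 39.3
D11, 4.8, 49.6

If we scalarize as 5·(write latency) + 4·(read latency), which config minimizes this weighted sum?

D1: 5·96.5 + 4·24.0 = 578.5
D2: 5·21.1 + 4·24.1 = 201.9
D3: 5·76.3 + 4·10.9 = 425.1
D4: 5·79.1 + 4·31.0 = 519.5
D5: 5·14.8 + 4·19.2 = 150.8
D6: 5·55.5 + 4·2.3 = 286.7
D7: 5·42.6 + 4·47.8 = 404.2
D8: 5·2.3 + 4·47.6 = 201.9
D9: 5·7.3 + 4·6.5 = 62.5
D10: 5·68.3 + 4·39.3 = 498.7
D11: 5·4.8 + 4·49.6 = 222.4
Lowest: D9 at 62.5.

D9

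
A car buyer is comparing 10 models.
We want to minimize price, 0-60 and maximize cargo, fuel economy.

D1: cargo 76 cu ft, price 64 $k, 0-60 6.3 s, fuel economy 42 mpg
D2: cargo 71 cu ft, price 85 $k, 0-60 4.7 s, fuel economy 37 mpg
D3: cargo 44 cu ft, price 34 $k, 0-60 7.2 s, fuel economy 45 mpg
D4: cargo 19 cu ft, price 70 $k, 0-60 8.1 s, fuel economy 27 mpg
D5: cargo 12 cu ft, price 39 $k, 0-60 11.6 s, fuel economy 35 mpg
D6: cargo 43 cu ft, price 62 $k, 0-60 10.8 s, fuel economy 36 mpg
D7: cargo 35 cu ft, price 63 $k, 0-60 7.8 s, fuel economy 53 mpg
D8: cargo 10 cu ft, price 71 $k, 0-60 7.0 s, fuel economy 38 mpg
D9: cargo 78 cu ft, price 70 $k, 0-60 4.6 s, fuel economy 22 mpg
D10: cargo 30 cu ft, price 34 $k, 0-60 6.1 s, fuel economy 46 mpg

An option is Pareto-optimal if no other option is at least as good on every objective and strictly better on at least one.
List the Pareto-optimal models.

D1: not dominated.
D2: not dominated.
D3: not dominated.
D4: dominated by D1 (cargo 76≥19, price 64≤70, 0-60 6.3≤8.1, fuel economy 42≥27).
D5: dominated by D3 (cargo 44≥12, price 34≤39, 0-60 7.2≤11.6, fuel economy 45≥35).
D6: dominated by D3 (cargo 44≥43, price 34≤62, 0-60 7.2≤10.8, fuel economy 45≥36).
D7: not dominated (best fuel economy).
D8: dominated by D1 (cargo 76≥10, price 64≤71, 0-60 6.3≤7.0, fuel economy 42≥38).
D9: not dominated (best cargo).
D10: not dominated.

D1, D2, D3, D7, D9, D10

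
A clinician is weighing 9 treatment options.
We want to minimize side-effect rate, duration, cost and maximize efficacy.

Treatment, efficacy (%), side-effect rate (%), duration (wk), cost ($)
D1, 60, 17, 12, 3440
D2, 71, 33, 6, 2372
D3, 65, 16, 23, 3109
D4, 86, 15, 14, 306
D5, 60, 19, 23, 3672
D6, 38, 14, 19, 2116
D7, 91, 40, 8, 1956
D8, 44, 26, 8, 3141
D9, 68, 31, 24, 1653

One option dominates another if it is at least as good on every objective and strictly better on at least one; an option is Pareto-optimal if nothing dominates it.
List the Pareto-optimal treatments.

D1: not dominated.
D2: not dominated (best duration).
D3: dominated by D4 (efficacy 86≥65, side-effect rate 15≤16, duration 14≤23, cost 306≤3109).
D4: not dominated (best cost).
D5: dominated by D1 (efficacy 60≥60, side-effect rate 17≤19, duration 12≤23, cost 3440≤3672).
D6: not dominated (best side-effect rate).
D7: not dominated (best efficacy).
D8: not dominated.
D9: dominated by D4 (efficacy 86≥68, side-effect rate 15≤31, duration 14≤24, cost 306≤1653).

D1, D2, D4, D6, D7, D8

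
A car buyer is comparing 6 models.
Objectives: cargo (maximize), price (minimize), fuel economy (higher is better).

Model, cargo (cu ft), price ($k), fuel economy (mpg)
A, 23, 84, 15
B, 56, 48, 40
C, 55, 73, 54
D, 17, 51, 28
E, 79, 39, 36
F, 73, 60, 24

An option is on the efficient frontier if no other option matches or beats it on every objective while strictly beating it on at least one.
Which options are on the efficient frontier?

A: dominated by B (cargo 56≥23, price 48≤84, fuel economy 40≥15).
B: not dominated.
C: not dominated (best fuel economy).
D: dominated by B (cargo 56≥17, price 48≤51, fuel economy 40≥28).
E: not dominated (best cargo).
F: dominated by E (cargo 79≥73, price 39≤60, fuel economy 36≥24).

B, C, E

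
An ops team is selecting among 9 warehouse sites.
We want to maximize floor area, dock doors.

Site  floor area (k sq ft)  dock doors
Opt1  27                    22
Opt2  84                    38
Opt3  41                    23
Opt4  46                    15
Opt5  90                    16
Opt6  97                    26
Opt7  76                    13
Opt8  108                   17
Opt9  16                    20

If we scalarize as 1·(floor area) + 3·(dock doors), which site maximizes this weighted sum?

Opt2

Opt1: 1·27 + 3·22 = 93
Opt2: 1·84 + 3·38 = 198
Opt3: 1·41 + 3·23 = 110
Opt4: 1·46 + 3·15 = 91
Opt5: 1·90 + 3·16 = 138
Opt6: 1·97 + 3·26 = 175
Opt7: 1·76 + 3·13 = 115
Opt8: 1·108 + 3·17 = 159
Opt9: 1·16 + 3·20 = 76
Highest: Opt2 at 198.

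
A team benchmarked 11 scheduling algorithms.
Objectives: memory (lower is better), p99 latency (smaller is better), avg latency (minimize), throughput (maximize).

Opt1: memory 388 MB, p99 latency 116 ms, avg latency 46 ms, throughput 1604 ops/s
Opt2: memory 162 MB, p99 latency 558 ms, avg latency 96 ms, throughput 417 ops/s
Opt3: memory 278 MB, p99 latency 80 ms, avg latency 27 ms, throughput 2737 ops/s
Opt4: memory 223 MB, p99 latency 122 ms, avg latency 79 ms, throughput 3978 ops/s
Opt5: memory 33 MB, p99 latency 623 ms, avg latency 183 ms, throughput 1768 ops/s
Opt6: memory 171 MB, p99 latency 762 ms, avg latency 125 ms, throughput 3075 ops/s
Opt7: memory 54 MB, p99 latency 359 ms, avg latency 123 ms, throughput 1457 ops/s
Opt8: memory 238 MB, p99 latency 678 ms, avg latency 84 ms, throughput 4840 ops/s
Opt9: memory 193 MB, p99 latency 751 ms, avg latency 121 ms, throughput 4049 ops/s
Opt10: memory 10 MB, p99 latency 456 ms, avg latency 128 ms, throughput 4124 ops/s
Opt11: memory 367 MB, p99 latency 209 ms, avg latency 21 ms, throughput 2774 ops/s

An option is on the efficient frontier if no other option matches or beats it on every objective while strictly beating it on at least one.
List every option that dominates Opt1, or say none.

Opt3

Opt3: memory 278≤388, p99 latency 80≤116, avg latency 27≤46, throughput 2737≥1604 — dominates Opt1.
Others (Opt2, Opt4, Opt5, Opt6, Opt7, Opt8, Opt9, Opt10, Opt11) are each worse than Opt1 on at least one objective.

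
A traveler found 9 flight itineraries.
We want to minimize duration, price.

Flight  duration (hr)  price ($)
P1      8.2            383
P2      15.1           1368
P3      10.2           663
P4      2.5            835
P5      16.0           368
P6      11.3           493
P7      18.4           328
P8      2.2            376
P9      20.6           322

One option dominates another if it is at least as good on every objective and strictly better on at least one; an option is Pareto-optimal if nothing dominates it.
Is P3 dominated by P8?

P8 vs P3: duration 2.2≤10.2, price 376≤663 — P8 is at least as good on every objective with at least one strict improvement.

Yes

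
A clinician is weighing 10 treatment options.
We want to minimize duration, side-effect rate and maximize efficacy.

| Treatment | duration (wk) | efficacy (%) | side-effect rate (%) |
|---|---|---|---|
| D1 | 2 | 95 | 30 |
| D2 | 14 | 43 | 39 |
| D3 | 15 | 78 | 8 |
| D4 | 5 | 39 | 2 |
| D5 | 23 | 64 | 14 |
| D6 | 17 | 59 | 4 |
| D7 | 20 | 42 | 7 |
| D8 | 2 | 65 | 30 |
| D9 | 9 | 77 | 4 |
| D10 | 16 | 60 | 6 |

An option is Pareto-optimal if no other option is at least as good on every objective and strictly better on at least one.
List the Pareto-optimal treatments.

D1: not dominated (best efficacy).
D2: dominated by D1 (duration 2≤14, efficacy 95≥43, side-effect rate 30≤39).
D3: not dominated.
D4: not dominated (best side-effect rate).
D5: dominated by D3 (duration 15≤23, efficacy 78≥64, side-effect rate 8≤14).
D6: dominated by D9 (duration 9≤17, efficacy 77≥59, side-effect rate 4≤4).
D7: dominated by D6 (duration 17≤20, efficacy 59≥42, side-effect rate 4≤7).
D8: dominated by D1 (duration 2≤2, efficacy 95≥65, side-effect rate 30≤30).
D9: not dominated.
D10: dominated by D9 (duration 9≤16, efficacy 77≥60, side-effect rate 4≤6).

D1, D3, D4, D9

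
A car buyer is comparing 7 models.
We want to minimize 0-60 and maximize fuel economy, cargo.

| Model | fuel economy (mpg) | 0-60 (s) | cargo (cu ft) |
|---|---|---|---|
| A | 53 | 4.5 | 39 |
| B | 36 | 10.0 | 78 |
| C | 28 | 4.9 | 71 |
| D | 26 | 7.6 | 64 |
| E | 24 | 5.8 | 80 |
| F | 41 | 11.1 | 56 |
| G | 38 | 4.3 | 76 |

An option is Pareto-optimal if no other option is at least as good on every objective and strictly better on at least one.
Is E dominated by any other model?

A: worse on cargo (39 vs 80).
B: worse on 0-60 (10.0 vs 5.8).
C: worse on cargo (71 vs 80).
D: worse on 0-60 (7.6 vs 5.8).
F: worse on 0-60 (11.1 vs 5.8).
G: worse on cargo (76 vs 80).
No option is at least as good as E on every objective and strictly better on one.

No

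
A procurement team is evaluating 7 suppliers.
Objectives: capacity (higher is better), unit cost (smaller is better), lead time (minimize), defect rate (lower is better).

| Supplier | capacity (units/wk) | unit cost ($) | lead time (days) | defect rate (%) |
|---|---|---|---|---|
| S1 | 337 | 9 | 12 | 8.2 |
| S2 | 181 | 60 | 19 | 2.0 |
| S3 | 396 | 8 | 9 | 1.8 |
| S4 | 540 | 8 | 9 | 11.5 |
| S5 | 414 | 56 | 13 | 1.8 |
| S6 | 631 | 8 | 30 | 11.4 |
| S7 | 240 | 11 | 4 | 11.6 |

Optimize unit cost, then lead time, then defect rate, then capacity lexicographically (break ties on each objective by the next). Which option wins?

S3

First minimize unit cost: best is 8, kept {S3, S4, S6}.
Then minimize lead time: best is 9, kept {S3, S4}.
Then minimize defect rate: best is 1.8, kept {S3}.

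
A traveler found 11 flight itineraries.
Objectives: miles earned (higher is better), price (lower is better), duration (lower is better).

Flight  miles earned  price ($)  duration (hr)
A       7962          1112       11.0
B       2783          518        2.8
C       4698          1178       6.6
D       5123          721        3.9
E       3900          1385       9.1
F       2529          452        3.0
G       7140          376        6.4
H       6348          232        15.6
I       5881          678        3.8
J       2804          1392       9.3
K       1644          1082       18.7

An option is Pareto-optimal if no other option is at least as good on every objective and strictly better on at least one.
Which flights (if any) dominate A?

none

B: worse on miles earned (2783 vs 7962).
C: worse on miles earned (4698 vs 7962).
D: worse on miles earned (5123 vs 7962).
E: worse on miles earned (3900 vs 7962).
F: worse on miles earned (2529 vs 7962).
G: worse on miles earned (7140 vs 7962).
H: worse on miles earned (6348 vs 7962).
I: worse on miles earned (5881 vs 7962).
J: worse on miles earned (2804 vs 7962).
K: worse on miles earned (1644 vs 7962).
No option dominates A.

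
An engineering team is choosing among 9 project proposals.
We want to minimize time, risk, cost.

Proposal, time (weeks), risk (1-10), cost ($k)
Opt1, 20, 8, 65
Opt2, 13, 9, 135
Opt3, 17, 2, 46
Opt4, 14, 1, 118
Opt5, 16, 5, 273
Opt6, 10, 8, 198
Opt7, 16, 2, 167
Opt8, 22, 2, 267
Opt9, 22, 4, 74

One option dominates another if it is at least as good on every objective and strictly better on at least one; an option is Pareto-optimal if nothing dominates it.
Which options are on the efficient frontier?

Opt2, Opt3, Opt4, Opt6

Opt1: dominated by Opt3 (time 17≤20, risk 2≤8, cost 46≤65).
Opt2: not dominated.
Opt3: not dominated (best cost).
Opt4: not dominated (best risk).
Opt5: dominated by Opt4 (time 14≤16, risk 1≤5, cost 118≤273).
Opt6: not dominated (best time).
Opt7: dominated by Opt4 (time 14≤16, risk 1≤2, cost 118≤167).
Opt8: dominated by Opt3 (time 17≤22, risk 2≤2, cost 46≤267).
Opt9: dominated by Opt3 (time 17≤22, risk 2≤4, cost 46≤74).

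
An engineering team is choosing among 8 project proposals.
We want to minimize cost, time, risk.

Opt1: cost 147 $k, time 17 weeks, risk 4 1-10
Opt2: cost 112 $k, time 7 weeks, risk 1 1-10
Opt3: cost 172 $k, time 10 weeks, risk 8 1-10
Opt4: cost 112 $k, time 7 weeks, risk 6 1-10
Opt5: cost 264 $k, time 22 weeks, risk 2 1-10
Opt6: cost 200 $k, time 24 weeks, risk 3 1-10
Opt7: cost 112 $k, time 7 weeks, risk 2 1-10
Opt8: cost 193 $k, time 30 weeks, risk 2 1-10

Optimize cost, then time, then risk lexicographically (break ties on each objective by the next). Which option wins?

First minimize cost: best is 112, kept {Opt2, Opt4, Opt7}.
Then minimize time: best is 7, kept {Opt2, Opt4, Opt7}.
Then minimize risk: best is 1, kept {Opt2}.

Opt2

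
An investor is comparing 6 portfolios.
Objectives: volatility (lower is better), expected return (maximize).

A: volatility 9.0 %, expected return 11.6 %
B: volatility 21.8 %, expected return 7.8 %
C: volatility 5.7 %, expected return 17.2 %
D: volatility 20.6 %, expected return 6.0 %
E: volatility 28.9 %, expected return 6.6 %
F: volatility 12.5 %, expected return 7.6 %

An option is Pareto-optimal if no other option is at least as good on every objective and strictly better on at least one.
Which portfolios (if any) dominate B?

A, C

A: volatility 9.0≤21.8, expected return 11.6≥7.8 — dominates B.
C: volatility 5.7≤21.8, expected return 17.2≥7.8 — dominates B.
Others (D, E, F) are each worse than B on at least one objective.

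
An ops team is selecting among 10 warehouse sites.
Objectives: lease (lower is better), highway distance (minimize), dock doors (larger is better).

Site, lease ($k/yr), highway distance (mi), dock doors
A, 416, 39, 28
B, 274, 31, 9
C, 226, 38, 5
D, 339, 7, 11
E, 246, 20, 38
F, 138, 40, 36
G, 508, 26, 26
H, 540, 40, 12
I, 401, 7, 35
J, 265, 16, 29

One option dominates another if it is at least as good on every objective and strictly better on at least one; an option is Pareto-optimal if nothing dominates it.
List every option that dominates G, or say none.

E: lease 246≤508, highway distance 20≤26, dock doors 38≥26 — dominates G.
I: lease 401≤508, highway distance 7≤26, dock doors 35≥26 — dominates G.
J: lease 265≤508, highway distance 16≤26, dock doors 29≥26 — dominates G.
Others (A, B, C, D, F, H) are each worse than G on at least one objective.

E, I, J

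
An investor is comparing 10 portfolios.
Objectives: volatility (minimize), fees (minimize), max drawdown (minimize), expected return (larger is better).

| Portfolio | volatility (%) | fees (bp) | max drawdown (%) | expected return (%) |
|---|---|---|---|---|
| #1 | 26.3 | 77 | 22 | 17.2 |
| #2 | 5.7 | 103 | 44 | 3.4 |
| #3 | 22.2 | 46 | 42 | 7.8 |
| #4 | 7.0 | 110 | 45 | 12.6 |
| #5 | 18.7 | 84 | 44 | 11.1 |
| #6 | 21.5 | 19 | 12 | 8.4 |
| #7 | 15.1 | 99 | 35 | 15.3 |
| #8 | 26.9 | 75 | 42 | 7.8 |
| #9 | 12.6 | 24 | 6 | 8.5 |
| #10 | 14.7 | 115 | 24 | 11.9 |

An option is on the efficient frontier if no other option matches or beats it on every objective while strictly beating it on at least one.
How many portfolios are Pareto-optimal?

#1: not dominated (best expected return).
#2: not dominated (best volatility).
#3: dominated by #6 (volatility 21.5≤22.2, fees 19≤46, max drawdown 12≤42, expected return 8.4≥7.8).
#4: not dominated.
#5: not dominated.
#6: not dominated (best fees).
#7: not dominated.
#8: dominated by #3 (volatility 22.2≤26.9, fees 46≤75, max drawdown 42≤42, expected return 7.8≥7.8).
#9: not dominated (best max drawdown).
#10: not dominated.
Pareto-optimal: #1, #2, #4, #5, #6, #7, #9, #10 → 8.

8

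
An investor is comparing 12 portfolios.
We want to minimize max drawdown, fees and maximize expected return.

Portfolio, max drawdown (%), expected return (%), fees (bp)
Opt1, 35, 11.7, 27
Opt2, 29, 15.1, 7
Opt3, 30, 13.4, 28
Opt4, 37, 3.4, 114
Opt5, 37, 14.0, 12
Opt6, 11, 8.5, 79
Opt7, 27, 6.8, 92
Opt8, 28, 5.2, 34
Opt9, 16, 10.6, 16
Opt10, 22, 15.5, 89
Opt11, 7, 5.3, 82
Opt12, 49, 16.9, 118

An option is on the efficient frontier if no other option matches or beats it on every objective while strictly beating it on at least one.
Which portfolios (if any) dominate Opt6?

none

Opt1: worse on max drawdown (35 vs 11).
Opt2: worse on max drawdown (29 vs 11).
Opt3: worse on max drawdown (30 vs 11).
Opt4: worse on max drawdown (37 vs 11).
Opt5: worse on max drawdown (37 vs 11).
Opt7: worse on max drawdown (27 vs 11).
Opt8: worse on max drawdown (28 vs 11).
Opt9: worse on max drawdown (16 vs 11).
Opt10: worse on max drawdown (22 vs 11).
Opt11: worse on expected return (5.3 vs 8.5).
Opt12: worse on max drawdown (49 vs 11).
No option dominates Opt6.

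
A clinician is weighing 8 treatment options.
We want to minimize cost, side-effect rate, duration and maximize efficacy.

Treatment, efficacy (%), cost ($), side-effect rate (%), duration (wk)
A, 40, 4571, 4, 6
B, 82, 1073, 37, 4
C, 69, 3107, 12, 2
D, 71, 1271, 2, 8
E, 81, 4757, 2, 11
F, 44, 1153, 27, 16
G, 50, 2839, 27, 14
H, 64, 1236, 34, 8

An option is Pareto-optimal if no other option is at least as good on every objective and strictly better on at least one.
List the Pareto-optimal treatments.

A: not dominated.
B: not dominated (best efficacy).
C: not dominated (best duration).
D: not dominated.
E: not dominated.
F: not dominated.
G: dominated by D (efficacy 71≥50, cost 1271≤2839, side-effect rate 2≤27, duration 8≤14).
H: not dominated.

A, B, C, D, E, F, H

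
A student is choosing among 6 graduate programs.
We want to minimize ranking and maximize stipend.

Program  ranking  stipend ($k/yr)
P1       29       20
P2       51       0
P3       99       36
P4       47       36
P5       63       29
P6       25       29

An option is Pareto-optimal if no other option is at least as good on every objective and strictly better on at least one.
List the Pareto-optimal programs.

P1: dominated by P6 (ranking 25≤29, stipend 29≥20).
P2: dominated by P1 (ranking 29≤51, stipend 20≥0).
P3: dominated by P4 (ranking 47≤99, stipend 36≥36).
P4: not dominated.
P5: dominated by P4 (ranking 47≤63, stipend 36≥29).
P6: not dominated (best ranking).

P4, P6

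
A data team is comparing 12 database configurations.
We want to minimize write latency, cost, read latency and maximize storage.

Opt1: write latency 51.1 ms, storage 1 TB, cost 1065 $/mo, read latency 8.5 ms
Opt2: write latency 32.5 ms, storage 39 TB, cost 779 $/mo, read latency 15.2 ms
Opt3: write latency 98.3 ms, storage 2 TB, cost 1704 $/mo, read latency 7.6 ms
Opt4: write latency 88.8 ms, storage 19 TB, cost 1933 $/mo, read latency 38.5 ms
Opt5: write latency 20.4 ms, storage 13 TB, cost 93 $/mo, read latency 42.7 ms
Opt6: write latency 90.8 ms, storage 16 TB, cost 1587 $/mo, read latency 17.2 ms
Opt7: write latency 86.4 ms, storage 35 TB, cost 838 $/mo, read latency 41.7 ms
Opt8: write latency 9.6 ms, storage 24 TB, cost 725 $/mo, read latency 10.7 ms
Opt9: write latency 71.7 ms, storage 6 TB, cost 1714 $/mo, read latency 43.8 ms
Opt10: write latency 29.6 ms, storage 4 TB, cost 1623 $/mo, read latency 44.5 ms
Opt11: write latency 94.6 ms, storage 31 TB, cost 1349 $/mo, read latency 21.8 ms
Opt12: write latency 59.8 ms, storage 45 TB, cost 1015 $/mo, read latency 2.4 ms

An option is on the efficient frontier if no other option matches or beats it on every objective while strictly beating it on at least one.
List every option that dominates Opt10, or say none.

Opt5: write latency 20.4≤29.6, storage 13≥4, cost 93≤1623, read latency 42.7≤44.5 — dominates Opt10.
Opt8: write latency 9.6≤29.6, storage 24≥4, cost 725≤1623, read latency 10.7≤44.5 — dominates Opt10.
Others (Opt1, Opt2, Opt3, Opt4, Opt6, Opt7, Opt9, Opt11, Opt12) are each worse than Opt10 on at least one objective.

Opt5, Opt8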